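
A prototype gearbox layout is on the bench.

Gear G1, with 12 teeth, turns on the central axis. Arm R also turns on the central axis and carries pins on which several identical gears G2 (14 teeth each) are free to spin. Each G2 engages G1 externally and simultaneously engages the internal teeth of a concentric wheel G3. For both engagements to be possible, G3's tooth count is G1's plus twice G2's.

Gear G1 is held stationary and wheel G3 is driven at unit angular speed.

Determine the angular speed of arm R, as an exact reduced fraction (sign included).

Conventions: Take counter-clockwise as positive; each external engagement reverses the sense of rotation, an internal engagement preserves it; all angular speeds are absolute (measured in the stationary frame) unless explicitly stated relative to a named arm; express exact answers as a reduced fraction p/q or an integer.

10/13

recognized (axles ride arm R): planetary set, 12/14/40 teeth
ring teeth: 12 + 2·14 = 40
12(ω_sun−ω_arm) = −40(ω_ring−ω_arm),  ω_sun = 0, ω_ring = 1
12(0−ω_arm) = −40(1−ω_arm)  ⇒  52·ω_arm = 40  ⇒  ω_arm = 10/13
exact speed ratio = 10/13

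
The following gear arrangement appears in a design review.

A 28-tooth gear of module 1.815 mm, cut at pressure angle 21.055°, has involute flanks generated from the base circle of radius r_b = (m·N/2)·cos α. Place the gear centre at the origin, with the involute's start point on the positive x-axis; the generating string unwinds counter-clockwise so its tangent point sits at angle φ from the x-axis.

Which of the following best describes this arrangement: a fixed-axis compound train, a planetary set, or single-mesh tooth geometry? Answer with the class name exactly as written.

class = single-mesh tooth geometry [base-circle involute, m = 1.815, 28T]
classification: single-mesh tooth geometry

single-mesh tooth geometry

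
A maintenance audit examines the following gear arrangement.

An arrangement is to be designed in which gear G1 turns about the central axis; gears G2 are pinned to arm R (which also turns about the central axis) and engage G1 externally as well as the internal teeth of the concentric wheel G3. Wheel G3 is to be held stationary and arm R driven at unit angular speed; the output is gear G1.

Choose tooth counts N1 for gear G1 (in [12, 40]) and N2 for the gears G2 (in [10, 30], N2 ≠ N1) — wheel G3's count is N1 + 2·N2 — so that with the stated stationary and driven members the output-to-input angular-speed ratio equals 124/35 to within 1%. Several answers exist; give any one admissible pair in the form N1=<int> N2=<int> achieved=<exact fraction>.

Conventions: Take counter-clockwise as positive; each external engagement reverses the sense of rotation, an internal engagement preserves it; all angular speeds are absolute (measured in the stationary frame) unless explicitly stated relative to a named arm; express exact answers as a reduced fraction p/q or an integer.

topology: planetary set — design target 124/35, arm = carrier (Willis)
Willis with ω_ring = 0: ω_sun/ω_arm = (N1+N3)/N1; set equal to 124/35  ⇒  N3/N1 = 124/35 − 1 = 89/35
N3 = N1 + 2·N2  ⇒  N2/N1 = (N3/N1 − 1)/2 = (89/35 − 1)/2 = 27/35
smallest multiple with N1 ≥ 12 and N2 ≥ 10: k = 1  ⇒  N1 = 1·35 = 35, N2 = 1·27 = 27 (N1 ≤ 40, N2 ≤ 30, N2 ≠ N1 ✓), N3 = 35 + 2·27 = 89
check: (N1+N3)/N1 with N1 = 35, N3 = 89 gives 124/35; |achieved − target| = 0 ≤ 31/875 ✓

N1=35 N2=27 achieved=124/35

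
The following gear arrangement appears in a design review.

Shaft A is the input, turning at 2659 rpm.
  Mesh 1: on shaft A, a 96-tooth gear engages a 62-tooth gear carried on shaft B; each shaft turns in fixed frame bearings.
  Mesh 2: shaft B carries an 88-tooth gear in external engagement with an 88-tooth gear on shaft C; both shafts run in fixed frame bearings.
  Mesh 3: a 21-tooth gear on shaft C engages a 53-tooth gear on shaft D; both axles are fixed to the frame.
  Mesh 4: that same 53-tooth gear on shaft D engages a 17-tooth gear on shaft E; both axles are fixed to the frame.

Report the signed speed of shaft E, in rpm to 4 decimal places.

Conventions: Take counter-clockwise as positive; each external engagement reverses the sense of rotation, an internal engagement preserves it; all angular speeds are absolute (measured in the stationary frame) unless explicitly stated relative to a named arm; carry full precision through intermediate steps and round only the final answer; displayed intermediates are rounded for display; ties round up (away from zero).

+5085.9051 rpm

topology: fixed-axis compound train — 4 meshes, A→E
mesh 1 [96T→62T]: ω = 2659.0000×96/62 = 4117.1613 rpm, sense flips to −
mesh 2 [88T→88T]: ω = 4117.1613×88/88 = 4117.1613 rpm, sense flips to +
mesh 3 [21T→53T]: ω = 4117.1613×21/53 = 1631.3281 rpm, sense flips to −
mesh 4 [53T→17T]: ω = 1631.3281×53/17 = 5085.9051 rpm, sense flips to +
signed output speed = +5085.9051 rpm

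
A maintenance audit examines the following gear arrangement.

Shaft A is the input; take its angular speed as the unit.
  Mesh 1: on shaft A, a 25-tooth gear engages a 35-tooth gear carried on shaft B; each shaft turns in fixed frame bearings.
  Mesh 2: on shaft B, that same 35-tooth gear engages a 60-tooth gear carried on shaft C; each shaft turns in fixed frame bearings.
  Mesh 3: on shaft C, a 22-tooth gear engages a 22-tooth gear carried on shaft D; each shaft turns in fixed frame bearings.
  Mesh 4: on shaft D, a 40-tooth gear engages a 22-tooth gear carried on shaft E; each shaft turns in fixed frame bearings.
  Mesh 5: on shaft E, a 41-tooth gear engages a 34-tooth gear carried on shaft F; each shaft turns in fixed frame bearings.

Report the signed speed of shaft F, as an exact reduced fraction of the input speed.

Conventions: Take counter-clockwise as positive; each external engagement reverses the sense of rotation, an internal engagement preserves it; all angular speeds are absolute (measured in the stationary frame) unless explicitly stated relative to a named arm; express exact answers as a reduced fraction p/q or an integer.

-1025/1122

5-mesh fixed-axis compound train (all bearings frame-fixed)
mesh 1 [25T→35T]: |ω|/ω_in = 1×25/35 = 5/7, sense flips to −
mesh 2 [35T→60T]: |ω|/ω_in = (5/7)×35/60 = 5/12, sense flips to +
mesh 3 [22T→22T]: |ω|/ω_in = (5/12)×22/22 = 5/12, sense flips to −
mesh 4 [40T→22T]: |ω|/ω_in = (5/12)×40/22 = 25/33, sense flips to +
mesh 5 [41T→34T]: |ω|/ω_in = (25/33)×41/34 = 1025/1122, sense flips to −
signed output speed (× input speed) = -1025/1122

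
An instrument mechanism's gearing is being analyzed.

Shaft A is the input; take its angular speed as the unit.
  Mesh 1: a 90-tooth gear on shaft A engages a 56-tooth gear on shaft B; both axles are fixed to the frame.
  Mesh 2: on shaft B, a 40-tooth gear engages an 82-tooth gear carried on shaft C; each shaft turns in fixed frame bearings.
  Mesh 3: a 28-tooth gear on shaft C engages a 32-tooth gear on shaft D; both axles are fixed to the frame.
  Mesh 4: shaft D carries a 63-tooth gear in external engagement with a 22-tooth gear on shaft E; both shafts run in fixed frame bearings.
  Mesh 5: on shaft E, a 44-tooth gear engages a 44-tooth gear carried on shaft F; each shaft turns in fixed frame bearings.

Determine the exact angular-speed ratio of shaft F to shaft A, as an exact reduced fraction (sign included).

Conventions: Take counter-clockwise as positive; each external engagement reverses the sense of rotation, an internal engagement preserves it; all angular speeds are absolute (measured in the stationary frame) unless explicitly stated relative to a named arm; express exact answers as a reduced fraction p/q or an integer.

class = fixed-axis compound train [5 meshes; 5 ratios multiply, 5 sense flips]
mesh 1 [90T→56T]: running ratio 45/28, sense −
mesh 2 [40T→82T]: running ratio 225/287, sense +
mesh 3 [28T→32T]: running ratio 225/328, sense −
mesh 4 [63T→22T]: running ratio 14175/7216, sense +
mesh 5 [44T→44T]: running ratio 14175/7216, sense −
ω_out/ω_in = -14175/7216

-14175/7216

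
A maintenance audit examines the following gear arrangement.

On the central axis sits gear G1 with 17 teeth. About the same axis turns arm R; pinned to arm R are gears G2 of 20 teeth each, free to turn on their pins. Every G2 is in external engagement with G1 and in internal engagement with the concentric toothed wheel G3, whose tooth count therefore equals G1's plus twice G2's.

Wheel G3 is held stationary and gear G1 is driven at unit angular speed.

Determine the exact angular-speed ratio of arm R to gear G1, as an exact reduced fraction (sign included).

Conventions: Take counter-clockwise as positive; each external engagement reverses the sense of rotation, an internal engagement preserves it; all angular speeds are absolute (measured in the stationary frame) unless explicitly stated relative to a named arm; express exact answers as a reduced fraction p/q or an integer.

17/74

planetary set (17T centre, 20T on arm, 57T internal) — Willis relation
ring teeth: 17 + 2·20 = 57
17(ω_sun−ω_arm) = −57(ω_ring−ω_arm),  ω_ring = 0, ω_sun = 1
17(1−ω_arm) = −57(0−ω_arm)  ⇒  74·ω_arm = 17  ⇒  ω_arm = 17/74
ω_out/ω_in = 17/74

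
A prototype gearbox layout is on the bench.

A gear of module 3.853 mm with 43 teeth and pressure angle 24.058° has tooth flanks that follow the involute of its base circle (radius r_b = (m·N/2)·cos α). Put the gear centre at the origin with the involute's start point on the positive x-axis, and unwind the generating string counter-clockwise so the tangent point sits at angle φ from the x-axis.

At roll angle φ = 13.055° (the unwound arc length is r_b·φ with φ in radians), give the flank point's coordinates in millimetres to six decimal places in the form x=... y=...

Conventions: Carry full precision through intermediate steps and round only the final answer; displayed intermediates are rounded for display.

single-mesh involute tooth geometry (43T wheel at module 3.853)
pitch radius r_p = m·N/2 = 3.853·43/2 = 82.839500
base radius r_b = r_p·cos α = 82.839500·cos 24.058° = 75.643502
roll angle φ = 13.055° = 0.22785273 rad
x = r_b·(cos φ + φ·sin φ) = 77.581677
y = r_b·(sin φ − φ·cos φ) = 0.296727

x=77.581677 y=0.296727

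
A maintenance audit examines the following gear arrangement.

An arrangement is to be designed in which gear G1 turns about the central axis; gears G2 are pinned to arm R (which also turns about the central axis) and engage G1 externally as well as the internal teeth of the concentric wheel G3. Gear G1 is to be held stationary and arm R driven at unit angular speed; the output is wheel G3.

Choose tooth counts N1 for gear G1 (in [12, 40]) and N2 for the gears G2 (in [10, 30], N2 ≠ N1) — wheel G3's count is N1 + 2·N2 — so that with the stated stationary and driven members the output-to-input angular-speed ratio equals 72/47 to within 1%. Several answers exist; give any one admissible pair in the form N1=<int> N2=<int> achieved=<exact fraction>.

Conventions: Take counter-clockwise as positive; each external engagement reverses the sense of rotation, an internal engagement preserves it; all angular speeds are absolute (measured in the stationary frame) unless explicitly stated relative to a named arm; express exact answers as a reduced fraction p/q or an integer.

N1=25 N2=11 achieved=72/47

topology: planetary set — design target 72/47, arm = carrier (Willis)
Willis with ω_sun = 0: ω_ring/ω_arm = (N1+N3)/N3; set equal to 72/47  ⇒  N3/N1 = 1/(72/47 − 1) = 47/25
N3 = N1 + 2·N2  ⇒  N2/N1 = (N3/N1 − 1)/2 = (47/25 − 1)/2 = 11/25
smallest multiple with N1 ≥ 12 and N2 ≥ 10: k = 1  ⇒  N1 = 1·25 = 25, N2 = 1·11 = 11 (N1 ≤ 40, N2 ≤ 30, N2 ≠ N1 ✓), N3 = 25 + 2·11 = 47
check: (N1+N3)/N3 with N1 = 25, N3 = 47 gives 72/47; |achieved − target| = 0 ≤ 18/1175 ✓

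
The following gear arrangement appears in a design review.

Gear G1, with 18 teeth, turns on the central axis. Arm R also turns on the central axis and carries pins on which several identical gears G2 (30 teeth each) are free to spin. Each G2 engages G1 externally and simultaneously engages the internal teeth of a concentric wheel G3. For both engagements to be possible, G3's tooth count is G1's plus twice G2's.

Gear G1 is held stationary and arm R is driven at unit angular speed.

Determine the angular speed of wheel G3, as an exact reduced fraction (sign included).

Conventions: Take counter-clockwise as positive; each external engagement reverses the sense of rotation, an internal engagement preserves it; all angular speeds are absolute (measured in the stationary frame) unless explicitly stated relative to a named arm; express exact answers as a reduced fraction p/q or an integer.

class = planetary set [G3 = 18+2·30 = 78; Willis about the carrier]
ring teeth: 18 + 2·30 = 78
18(ω_sun−ω_arm) = −78(ω_ring−ω_arm),  ω_sun = 0, ω_arm = 1
ω_ring = 1 − (18/78)(0−1) = 16/13
exact speed ratio = 16/13

16/13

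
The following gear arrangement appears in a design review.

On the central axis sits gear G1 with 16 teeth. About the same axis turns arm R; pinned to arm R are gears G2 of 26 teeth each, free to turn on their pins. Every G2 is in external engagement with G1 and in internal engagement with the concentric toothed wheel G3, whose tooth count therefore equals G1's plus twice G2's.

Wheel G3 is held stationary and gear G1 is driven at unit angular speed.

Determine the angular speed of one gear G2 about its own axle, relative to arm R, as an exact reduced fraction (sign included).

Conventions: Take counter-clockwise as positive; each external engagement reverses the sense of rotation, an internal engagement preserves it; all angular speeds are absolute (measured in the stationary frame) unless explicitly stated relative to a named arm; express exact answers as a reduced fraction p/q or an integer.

-136/273

planetary set (16T centre, 26T on arm, 68T internal) — Willis relation
ring teeth: 16 + 2·26 = 68
16(ω_sun−ω_arm) = −68(ω_ring−ω_arm),  ω_ring = 0, ω_sun = 1
16(1−ω_arm) = −68(0−ω_arm)  ⇒  84·ω_arm = 16  ⇒  ω_arm = 4/21
sun–planet mesh: 16·(1−4/21) = −26·(ω_p−ω_arm)  ⇒  ω_p−ω_arm = -136/273
exact speed ratio = -136/273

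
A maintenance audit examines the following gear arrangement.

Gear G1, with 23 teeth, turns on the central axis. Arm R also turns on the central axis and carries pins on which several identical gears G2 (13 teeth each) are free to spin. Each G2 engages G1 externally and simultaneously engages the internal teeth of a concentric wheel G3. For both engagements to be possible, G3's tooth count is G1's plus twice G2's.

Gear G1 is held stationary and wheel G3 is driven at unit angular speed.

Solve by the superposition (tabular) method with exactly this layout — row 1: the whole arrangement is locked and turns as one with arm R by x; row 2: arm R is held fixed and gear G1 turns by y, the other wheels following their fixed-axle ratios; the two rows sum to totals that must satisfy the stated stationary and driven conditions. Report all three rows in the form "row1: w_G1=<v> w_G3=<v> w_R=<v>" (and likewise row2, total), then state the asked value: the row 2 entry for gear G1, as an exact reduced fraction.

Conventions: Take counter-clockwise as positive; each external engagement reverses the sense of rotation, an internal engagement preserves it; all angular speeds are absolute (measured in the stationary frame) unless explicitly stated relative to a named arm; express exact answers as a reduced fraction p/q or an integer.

recognized (axles ride arm R): planetary set, 23/13/49 teeth
row 1 — lock + rotate with arm: ω_sun = ω_ring = ω_arm = x
row 2 (arm held, sun turns y): ω_ring = −(23/49)·y, ω_arm = 0
boundary: total ω_sun = x + y = 0 and total ω_ring = x − (23/49)·y = 1  ⇒  y = -49/72, x = 49/72
row 2 ring = −(23/49)·(-49/72) = 23/72
totals (row 1 + row 2): sun 49/72 + (-49/72) = 0, ring 49/72 + 23/72 = 1, arm 49/72 + 0 = 49/72
asked cell (row2, sun) = -49/72

row1: w_G1=49/72 w_G3=49/72 w_R=49/72
row2: w_G1=-49/72 w_G3=23/72 w_R=0
total: w_G1=0 w_G3=1 w_R=49/72
asked value: -49/72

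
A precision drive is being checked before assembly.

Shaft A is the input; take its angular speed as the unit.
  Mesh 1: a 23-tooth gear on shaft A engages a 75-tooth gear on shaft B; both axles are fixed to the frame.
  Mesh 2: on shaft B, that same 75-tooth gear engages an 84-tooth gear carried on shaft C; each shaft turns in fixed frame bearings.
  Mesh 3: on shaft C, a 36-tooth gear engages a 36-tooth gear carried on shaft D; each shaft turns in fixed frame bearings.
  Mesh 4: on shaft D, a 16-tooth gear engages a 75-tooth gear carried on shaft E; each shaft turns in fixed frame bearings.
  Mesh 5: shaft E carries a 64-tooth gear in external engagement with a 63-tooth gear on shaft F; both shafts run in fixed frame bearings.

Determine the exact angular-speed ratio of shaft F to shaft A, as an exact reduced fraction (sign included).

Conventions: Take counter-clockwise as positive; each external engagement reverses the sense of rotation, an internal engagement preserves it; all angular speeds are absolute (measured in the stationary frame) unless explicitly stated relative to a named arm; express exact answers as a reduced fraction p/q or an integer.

class = fixed-axis compound train [5 meshes; 5 ratios multiply, 5 sense flips]
mesh 1 [23T→75T]: running ratio 23/75, sense −
mesh 2 [75T→84T]: running ratio 23/84, sense +
mesh 3 [36T→36T]: running ratio 23/84, sense −
mesh 4 [16T→75T]: running ratio 92/1575, sense +
mesh 5 [64T→63T]: running ratio 5888/99225, sense −
ω_out/ω_in = -5888/99225

-5888/99225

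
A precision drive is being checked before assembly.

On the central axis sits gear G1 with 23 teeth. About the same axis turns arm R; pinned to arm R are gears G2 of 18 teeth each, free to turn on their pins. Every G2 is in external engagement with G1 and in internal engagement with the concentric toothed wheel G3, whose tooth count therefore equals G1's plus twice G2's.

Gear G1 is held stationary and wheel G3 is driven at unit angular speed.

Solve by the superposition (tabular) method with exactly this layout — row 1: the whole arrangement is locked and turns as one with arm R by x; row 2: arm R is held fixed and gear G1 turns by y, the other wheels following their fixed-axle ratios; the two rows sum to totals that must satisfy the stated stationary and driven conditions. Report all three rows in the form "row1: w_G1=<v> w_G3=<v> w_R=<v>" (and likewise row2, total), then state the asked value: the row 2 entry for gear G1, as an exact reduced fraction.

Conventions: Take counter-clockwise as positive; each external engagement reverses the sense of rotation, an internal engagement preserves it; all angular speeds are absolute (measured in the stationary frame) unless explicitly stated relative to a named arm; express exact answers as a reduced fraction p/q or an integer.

planetary set (23T centre, 18T on arm, 59T internal) — Willis relation
row 1 — lock + rotate with arm: ω_sun = ω_ring = ω_arm = x
row 2: sun turns y, ring = −(23/59)·y, arm 0
boundary: total ω_sun = x + y = 0 and total ω_ring = x − (23/59)·y = 1  ⇒  y = -59/82, x = 59/82
row 2 ring = −(23/59)·(-59/82) = 23/82
totals (row 1 + row 2): sun 59/82 + (-59/82) = 0, ring 59/82 + 23/82 = 1, arm 59/82 + 0 = 59/82
asked cell (row2, sun) = -59/82

row1: w_G1=59/82 w_G3=59/82 w_R=59/82
row2: w_G1=-59/82 w_G3=23/82 w_R=0
total: w_G1=0 w_G3=1 w_R=59/82
asked value: -59/82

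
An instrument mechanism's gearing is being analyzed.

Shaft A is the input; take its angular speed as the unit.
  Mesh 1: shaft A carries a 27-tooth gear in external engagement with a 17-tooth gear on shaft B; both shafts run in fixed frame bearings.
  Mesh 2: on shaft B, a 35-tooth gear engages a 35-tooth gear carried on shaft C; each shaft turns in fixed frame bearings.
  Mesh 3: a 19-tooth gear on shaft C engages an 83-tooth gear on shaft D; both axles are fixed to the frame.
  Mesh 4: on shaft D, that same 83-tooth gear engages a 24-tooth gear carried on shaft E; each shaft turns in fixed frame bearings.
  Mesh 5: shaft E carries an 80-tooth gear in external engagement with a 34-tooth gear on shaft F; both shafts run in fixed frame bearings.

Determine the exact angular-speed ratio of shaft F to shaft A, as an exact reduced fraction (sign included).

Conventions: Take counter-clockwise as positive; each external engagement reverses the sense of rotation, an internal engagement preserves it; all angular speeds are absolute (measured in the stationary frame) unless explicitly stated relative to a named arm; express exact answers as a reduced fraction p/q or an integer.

-855/289

class = fixed-axis compound train [5 meshes; 5 ratios multiply, 5 sense flips]
mesh 1 [27T→17T]: running ratio 27/17, sense −
mesh 2 [35T→35T]: running ratio 27/17, sense +
mesh 3 [19T→83T]: running ratio 513/1411, sense −
mesh 4 [83T→24T]: running ratio 171/136, sense +
mesh 5 [80T→34T]: running ratio 855/289, sense −
ω_out/ω_in = -855/289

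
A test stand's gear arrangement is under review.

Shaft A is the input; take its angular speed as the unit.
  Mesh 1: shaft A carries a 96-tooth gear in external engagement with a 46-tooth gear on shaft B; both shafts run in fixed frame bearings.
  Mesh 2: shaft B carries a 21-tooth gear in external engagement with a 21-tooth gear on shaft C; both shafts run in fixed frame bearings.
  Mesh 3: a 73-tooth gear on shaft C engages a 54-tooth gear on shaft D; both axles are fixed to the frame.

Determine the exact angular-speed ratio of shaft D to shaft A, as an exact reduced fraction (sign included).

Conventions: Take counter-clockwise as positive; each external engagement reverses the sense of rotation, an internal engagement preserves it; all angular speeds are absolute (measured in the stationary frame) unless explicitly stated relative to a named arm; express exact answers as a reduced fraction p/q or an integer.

class = fixed-axis compound train [3 meshes; 3 ratios multiply, 3 sense flips]
mesh 1 [96T→46T]: running ratio 48/23, sense −
mesh 2 [21T→21T]: running ratio 48/23, sense +
mesh 3 [73T→54T]: running ratio 584/207, sense −
ω_out/ω_in = -584/207

-584/207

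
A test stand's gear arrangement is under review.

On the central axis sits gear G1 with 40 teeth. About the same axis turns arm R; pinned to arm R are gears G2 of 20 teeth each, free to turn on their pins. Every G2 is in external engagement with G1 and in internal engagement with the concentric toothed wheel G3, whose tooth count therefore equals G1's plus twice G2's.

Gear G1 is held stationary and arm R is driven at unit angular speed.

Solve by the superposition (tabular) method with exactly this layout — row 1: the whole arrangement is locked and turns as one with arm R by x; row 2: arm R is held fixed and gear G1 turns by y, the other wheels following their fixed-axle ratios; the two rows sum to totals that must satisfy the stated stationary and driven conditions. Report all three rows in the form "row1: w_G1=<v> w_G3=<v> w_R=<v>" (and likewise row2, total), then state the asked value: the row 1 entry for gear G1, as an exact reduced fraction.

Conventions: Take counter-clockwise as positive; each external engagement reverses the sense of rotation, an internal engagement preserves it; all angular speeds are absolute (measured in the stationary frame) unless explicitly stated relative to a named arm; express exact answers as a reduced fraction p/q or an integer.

row1: w_G1=1 w_G3=1 w_R=1
row2: w_G1=-1 w_G3=1/2 w_R=0
total: w_G1=0 w_G3=3/2 w_R=1
asked value: 1

recognized (axles ride arm R): planetary set, 40/20/80 teeth
row 1 — lock + rotate with arm: ω_sun = ω_ring = ω_arm = x
row 2 (arm held, sun turns y): ω_ring = −(40/80)·y, ω_arm = 0
boundary: total ω_sun = x + y = 0 and total ω_arm = x = 1  ⇒  y = -1, x = 1
row 2 ring = −(40/80)·(-1) = 1/2
totals (row 1 + row 2): sun 1 + (-1) = 0, ring 1 + 1/2 = 3/2, arm 1 + 0 = 1
asked cell (row1, sun) = 1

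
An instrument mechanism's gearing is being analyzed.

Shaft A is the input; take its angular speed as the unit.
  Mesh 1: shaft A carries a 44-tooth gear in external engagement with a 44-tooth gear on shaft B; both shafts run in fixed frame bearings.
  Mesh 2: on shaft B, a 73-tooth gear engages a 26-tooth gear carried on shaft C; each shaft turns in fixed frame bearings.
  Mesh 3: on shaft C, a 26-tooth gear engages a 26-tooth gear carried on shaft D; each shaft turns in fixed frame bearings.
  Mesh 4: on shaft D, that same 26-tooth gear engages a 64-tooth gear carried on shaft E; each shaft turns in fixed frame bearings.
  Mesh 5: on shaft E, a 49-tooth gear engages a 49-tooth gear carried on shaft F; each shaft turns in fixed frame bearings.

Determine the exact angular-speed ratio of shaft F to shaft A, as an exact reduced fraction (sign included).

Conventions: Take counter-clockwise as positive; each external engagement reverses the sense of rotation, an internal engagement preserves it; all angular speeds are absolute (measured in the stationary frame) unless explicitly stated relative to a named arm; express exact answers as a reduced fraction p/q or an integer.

-73/64

class = fixed-axis compound train [5 meshes; 5 ratios multiply, 5 sense flips]
mesh 1 [44T→44T]: running ratio 1, sense −
mesh 2 [73T→26T]: running ratio 73/26, sense +
mesh 3 [26T→26T]: running ratio 73/26, sense −
mesh 4 [26T→64T]: running ratio 73/64, sense +
mesh 5 [49T→49T]: running ratio 73/64, sense −
ω_out/ω_in = -73/64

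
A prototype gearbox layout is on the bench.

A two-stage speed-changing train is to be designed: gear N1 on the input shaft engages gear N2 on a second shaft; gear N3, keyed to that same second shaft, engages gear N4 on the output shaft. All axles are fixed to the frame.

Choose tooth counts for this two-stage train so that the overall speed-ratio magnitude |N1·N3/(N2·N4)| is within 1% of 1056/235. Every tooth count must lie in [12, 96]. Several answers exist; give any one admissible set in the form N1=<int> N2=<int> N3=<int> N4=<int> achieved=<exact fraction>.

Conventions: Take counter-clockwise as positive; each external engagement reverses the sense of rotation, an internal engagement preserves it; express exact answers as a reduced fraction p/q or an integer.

topology: fixed-axis compound train — 2 stages, target 1056/235
target = 1056/235 in lowest terms: an exact hit needs N1·N3 = k·1056 and N2·N4 = k·235 for one integer k, every count in [12, 96]; additionally prefer no 1:1 stage (N1 ≠ N2, N3 ≠ N4)
k = 1…2: no 1:1-free in-range split of k·1056 and k·235 into factor pairs; take k = 3
k = 3: N1·N3 = 3168 = 33·96, N2·N4 = 705 = 15·47
achieved = 33·96/(15·47) = 1056/235; |achieved − target| = 0 ≤ 264/5875 ✓

N1=33 N2=15 N3=96 N4=47 achieved=1056/235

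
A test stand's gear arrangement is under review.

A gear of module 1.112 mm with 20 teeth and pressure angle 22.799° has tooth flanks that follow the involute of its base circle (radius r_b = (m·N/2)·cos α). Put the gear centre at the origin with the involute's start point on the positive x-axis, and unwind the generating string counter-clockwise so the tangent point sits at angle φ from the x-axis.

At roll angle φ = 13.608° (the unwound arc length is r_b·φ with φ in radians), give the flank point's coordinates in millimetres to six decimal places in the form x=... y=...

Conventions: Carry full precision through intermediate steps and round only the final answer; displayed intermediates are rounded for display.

x=10.536255 y=0.045521

class = single-mesh tooth geometry [base-circle involute, m = 1.112, 20T]
pitch radius r_p = m·N/2 = 1.112·20/2 = 11.120000
base radius r_b = r_p·cos α = 11.120000·cos 22.799° = 10.251193
roll angle φ = 13.608° = 0.23750440 rad
x = r_b·(cos φ + φ·sin φ) = 10.536255
y = r_b·(sin φ − φ·cos φ) = 0.045521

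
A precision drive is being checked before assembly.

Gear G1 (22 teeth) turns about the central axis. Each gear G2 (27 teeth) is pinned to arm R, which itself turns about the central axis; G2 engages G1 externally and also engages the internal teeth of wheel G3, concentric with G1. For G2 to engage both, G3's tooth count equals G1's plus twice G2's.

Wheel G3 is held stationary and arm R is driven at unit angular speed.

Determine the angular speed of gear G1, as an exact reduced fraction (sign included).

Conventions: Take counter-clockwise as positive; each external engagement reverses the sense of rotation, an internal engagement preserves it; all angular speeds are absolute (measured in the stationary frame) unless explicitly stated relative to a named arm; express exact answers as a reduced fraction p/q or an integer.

49/11

planetary set (22T centre, 27T on arm, 76T internal) — Willis relation
ring teeth: 22 + 2·27 = 76
22(ω_sun−ω_arm) = −76(ω_ring−ω_arm),  ω_ring = 0, ω_arm = 1
ω_sun = 1 − (76/22)(0−1) = 49/11
exact speed ratio = 49/11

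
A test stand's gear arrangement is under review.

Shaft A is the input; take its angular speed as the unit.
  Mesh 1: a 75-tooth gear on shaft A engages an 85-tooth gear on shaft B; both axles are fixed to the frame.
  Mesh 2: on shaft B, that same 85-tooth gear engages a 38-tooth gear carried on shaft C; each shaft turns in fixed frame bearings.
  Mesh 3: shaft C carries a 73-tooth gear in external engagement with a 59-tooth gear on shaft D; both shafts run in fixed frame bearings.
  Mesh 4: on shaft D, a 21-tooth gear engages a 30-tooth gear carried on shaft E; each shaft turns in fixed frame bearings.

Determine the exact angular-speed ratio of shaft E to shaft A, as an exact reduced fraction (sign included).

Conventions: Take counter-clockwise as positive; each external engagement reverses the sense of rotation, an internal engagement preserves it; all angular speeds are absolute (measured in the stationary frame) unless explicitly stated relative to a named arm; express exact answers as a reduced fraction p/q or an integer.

7665/4484

class = fixed-axis compound train [4 meshes; 4 ratios multiply, 4 sense flips]
mesh 1 [75T→85T]: running ratio 15/17, sense −
mesh 2 [85T→38T]: running ratio 75/38, sense +
mesh 3 [73T→59T]: running ratio 5475/2242, sense −
mesh 4 [21T→30T]: running ratio 7665/4484, sense +
ω_out/ω_in = 7665/4484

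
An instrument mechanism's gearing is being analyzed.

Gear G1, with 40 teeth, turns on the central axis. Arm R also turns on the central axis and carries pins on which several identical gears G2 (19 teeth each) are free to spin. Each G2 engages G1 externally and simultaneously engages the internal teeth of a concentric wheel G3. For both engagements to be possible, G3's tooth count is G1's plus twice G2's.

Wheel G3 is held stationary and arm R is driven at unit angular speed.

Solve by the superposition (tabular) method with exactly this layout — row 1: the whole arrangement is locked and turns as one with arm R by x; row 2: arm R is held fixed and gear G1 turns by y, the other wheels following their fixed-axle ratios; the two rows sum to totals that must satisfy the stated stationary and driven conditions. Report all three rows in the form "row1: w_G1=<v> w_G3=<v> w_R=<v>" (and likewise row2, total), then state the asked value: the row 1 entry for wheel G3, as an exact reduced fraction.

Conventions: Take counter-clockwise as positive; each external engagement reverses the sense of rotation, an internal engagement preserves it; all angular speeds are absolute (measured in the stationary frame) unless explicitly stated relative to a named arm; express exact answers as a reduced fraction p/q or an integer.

row1: w_G1=1 w_G3=1 w_R=1
row2: w_G1=39/20 w_G3=-1 w_R=0
total: w_G1=59/20 w_G3=0 w_R=1
asked value: 1

class = planetary set [G3 = 40+2·19 = 78; Willis about the carrier]
row 1: whole set turns with the arm by x
row 2 (arm held, sun turns y): ω_ring = −(40/78)·y, ω_arm = 0
boundary: total ω_ring = x − (40/78)·y = 0 and total ω_arm = x = 1  ⇒  y = 39/20, x = 1
row 2 ring = −(40/78)·39/20 = -1
totals (row 1 + row 2): sun 1 + 39/20 = 59/20, ring 1 + (-1) = 0, arm 1 + 0 = 1
asked cell (row1, ring) = 1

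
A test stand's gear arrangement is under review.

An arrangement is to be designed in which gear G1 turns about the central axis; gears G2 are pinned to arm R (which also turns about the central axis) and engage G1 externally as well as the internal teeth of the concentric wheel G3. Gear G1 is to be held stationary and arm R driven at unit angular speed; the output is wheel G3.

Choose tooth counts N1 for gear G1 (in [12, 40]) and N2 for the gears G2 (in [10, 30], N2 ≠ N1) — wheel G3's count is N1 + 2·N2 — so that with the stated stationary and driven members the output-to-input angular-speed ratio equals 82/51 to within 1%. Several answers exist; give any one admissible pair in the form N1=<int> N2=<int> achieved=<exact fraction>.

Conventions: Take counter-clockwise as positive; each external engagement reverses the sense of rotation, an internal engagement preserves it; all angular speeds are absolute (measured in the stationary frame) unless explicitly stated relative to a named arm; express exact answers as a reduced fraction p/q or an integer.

N1=31 N2=10 achieved=82/51

planetary set to be sized for 82/51 (Willis relation)
Willis with ω_sun = 0: ω_ring/ω_arm = (N1+N3)/N3; set equal to 82/51  ⇒  N3/N1 = 1/(82/51 − 1) = 51/31
N3 = N1 + 2·N2  ⇒  N2/N1 = (N3/N1 − 1)/2 = (51/31 − 1)/2 = 10/31
smallest multiple with N1 ≥ 12 and N2 ≥ 10: k = 1  ⇒  N1 = 1·31 = 31, N2 = 1·10 = 10 (N1 ≤ 40, N2 ≤ 30, N2 ≠ N1 ✓), N3 = 31 + 2·10 = 51
check: (N1+N3)/N3 with N1 = 31, N3 = 51 gives 82/51; |achieved − target| = 0 ≤ 41/2550 ✓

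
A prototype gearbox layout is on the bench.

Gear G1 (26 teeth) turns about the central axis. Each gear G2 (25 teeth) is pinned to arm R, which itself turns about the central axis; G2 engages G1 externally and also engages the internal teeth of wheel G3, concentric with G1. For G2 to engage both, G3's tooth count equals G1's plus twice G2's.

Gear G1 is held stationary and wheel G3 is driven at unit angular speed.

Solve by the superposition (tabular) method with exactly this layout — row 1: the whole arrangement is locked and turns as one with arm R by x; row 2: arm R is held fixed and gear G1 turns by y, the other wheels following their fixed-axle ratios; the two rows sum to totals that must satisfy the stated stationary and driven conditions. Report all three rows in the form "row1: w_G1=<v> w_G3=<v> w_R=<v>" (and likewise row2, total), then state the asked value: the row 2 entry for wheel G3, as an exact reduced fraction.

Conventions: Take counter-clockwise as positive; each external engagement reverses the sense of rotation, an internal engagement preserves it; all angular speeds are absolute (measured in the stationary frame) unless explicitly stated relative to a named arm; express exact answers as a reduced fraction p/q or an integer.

planetary set (26T centre, 25T on arm, 76T internal) — Willis relation
superposition row 1 [locked train]: every member turns x
superposition row 2 [arm held]: sun y, ring −(26/76)·y, arm 0
boundary: total ω_sun = x + y = 0 and total ω_ring = x − (26/76)·y = 1  ⇒  y = -38/51, x = 38/51
row 2 ring = −(26/76)·(-38/51) = 13/51
totals (row 1 + row 2): sun 38/51 + (-38/51) = 0, ring 38/51 + 13/51 = 1, arm 38/51 + 0 = 38/51
asked cell (row2, ring) = 13/51

row1: w_G1=38/51 w_G3=38/51 w_R=38/51
row2: w_G1=-38/51 w_G3=13/51 w_R=0
total: w_G1=0 w_G3=1 w_R=38/51
asked value: 13/51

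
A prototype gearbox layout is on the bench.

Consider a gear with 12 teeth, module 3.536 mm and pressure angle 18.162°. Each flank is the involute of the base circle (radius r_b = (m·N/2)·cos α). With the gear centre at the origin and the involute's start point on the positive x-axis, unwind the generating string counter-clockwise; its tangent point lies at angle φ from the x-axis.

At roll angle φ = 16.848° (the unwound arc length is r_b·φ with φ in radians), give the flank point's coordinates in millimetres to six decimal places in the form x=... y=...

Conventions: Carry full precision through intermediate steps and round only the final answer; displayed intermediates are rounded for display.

recognized (one wheel, involute flank): single-mesh tooth geometry, m = 3.536, N = 12
pitch radius r_p = m·N/2 = 3.536·12/2 = 21.216000
base radius r_b = r_p·cos α = 21.216000·cos 18.162° = 20.158997
roll angle φ = 16.848° = 0.29405307 rad
x = r_b·(cos φ + φ·sin φ) = 21.011794
y = r_b·(sin φ − φ·cos φ) = 0.169381

x=21.011794 y=0.169381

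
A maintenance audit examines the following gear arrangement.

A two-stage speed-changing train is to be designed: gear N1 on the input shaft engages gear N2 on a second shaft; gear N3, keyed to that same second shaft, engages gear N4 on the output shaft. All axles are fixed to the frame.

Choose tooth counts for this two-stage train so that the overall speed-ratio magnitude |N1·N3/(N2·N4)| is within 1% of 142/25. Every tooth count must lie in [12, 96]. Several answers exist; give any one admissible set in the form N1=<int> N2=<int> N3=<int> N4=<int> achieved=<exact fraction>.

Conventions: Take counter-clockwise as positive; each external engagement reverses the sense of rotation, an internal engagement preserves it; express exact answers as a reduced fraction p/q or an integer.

N1=18 N2=15 N3=71 N4=15 achieved=142/25

2-stage fixed-axis compound train for ratio 142/25
target = 142/25 in lowest terms: an exact hit needs N1·N3 = k·142 and N2·N4 = k·25 for one integer k, every count in [12, 96]; additionally prefer no 1:1 stage (N1 ≠ N2, N3 ≠ N4)
k = 1…8: no 1:1-free in-range split of k·142 and k·25 into factor pairs; take k = 9
k = 9: N1·N3 = 1278 = 18·71, N2·N4 = 225 = 15·15
achieved = 18·71/(15·15) = 142/25; |achieved − target| = 0 ≤ 71/1250 ✓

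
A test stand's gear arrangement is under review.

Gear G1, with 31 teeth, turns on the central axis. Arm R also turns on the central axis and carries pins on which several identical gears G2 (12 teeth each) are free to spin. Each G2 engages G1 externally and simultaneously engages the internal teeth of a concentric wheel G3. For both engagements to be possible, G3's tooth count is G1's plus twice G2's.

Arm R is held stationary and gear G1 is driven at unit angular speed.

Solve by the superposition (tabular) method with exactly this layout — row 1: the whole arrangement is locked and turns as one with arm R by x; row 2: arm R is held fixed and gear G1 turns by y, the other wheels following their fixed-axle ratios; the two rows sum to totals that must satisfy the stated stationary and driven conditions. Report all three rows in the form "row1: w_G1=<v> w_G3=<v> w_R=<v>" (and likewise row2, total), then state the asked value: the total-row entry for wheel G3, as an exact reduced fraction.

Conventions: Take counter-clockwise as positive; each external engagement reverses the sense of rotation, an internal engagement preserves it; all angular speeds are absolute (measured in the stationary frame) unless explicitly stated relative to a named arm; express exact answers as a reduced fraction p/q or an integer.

row1: w_G1=0 w_G3=0 w_R=0
row2: w_G1=1 w_G3=-31/55 w_R=0
total: w_G1=1 w_G3=-31/55 w_R=0
asked value: -31/55

recognized (axles ride arm R): planetary set, 31/12/55 teeth
superposition row 1 [locked train]: every member turns x
superposition row 2 [arm held]: sun y, ring −(31/55)·y, arm 0
boundary: total ω_arm = x = 0 and total ω_sun = x + y = 1  ⇒  y = 1, x = 0
row 2 ring = −(31/55)·1 = -31/55
totals (row 1 + row 2): sun 0 + 1 = 1, ring 0 + (-31/55) = -31/55, arm 0 + 0 = 0
asked cell (total, ring) = -31/55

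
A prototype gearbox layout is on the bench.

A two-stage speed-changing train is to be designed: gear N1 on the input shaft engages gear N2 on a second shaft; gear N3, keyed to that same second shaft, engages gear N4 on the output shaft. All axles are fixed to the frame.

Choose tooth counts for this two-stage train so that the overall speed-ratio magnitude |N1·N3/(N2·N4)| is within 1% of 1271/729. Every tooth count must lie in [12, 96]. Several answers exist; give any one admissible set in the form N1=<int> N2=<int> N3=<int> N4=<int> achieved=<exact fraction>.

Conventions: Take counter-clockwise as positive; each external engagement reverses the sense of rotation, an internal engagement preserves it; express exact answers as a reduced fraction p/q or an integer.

N1=31 N2=27 N3=41 N4=27 achieved=1271/729

2-stage fixed-axis compound train for ratio 1271/729
target = 1271/729 in lowest terms: an exact hit needs N1·N3 = k·1271 and N2·N4 = k·729 for one integer k, every count in [12, 96]; additionally prefer no 1:1 stage (N1 ≠ N2, N3 ≠ N4)
k = 1: N1·N3 = 1271 = 31·41, N2·N4 = 729 = 27·27
achieved = 31·41/(27·27) = 1271/729; |achieved − target| = 0 ≤ 1271/72900 ✓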